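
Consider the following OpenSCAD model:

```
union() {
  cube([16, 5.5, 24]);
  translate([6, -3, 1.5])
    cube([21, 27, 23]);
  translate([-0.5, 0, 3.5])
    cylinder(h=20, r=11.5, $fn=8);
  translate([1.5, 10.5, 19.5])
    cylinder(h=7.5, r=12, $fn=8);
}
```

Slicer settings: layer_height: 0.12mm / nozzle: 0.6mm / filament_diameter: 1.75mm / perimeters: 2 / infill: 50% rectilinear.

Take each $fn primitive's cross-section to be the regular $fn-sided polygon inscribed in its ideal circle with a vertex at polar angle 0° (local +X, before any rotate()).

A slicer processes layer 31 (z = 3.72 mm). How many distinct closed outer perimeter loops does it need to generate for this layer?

1

At z = 3.72 mm: the cube (footprint 16×5.5) is included at this height; the cube at (6, -3) is present — its section is the full 21×27 rectangle; the cylinder at (-0.5, 0): section is a regular 8-gon, circumradius r=11.5; the cylinder at (1.5, 10.5) is absent (z outside [19.5, 27]); Merging all regions: the regions partially overlap (shared area 128.65 mm²), so overlapping operands fuse into one piece — 1 connected region. The result has 1 disconnected region.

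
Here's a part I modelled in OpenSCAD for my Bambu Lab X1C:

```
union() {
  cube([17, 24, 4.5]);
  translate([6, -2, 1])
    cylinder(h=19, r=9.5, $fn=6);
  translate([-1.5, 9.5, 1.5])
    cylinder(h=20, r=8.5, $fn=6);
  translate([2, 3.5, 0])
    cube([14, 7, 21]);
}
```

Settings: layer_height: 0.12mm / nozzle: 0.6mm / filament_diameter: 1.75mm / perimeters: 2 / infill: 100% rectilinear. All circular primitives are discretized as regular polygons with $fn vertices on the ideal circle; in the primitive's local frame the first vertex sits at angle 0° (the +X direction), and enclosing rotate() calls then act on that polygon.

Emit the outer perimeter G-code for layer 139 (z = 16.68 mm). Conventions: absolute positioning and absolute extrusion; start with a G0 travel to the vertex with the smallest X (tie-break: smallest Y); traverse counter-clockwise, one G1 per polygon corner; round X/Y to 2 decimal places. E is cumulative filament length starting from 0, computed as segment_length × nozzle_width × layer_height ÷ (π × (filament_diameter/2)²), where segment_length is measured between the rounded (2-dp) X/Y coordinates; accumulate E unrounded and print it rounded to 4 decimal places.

G0 X-10.00 Y9.50 Z16.68
G1 X-5.75 Y2.14 E0.2544
G1 X-1.11 Y2.14 E0.3933
G1 X-3.50 Y-2.00 E0.5364
G1 X1.25 Y-10.23 E0.8208
G1 X10.75 Y-10.23 E1.1052
G1 X15.50 Y-2.00 E1.3897
G1 X12.32 Y3.50 E1.5798
G1 X16.00 Y3.50 E1.6900
G1 X16.00 Y10.50 E1.8995
G1 X6.42 Y10.50 E2.1863
G1 X2.75 Y16.86 E2.4061
G1 X-5.75 Y16.86 E2.6605
G1 X-10.00 Y9.50 E2.9150

At z = 16.68 mm: the cube is not intersected at this z (z outside [0, 4.5]); the cylinder at (6, -2): section is a regular 6-gon, circumradius r=9.5; the r=8.5 cylinder at (-1.5, 9.5) gives a regular 6-gon of circumradius 8.5 (constant along its height); the 14×7 cube at (2, 3.5) contributes its full rectangle; Merging all regions: the regions partially overlap (shared area 59.78 mm²), so overlapping operands fuse into one piece — 1 connected region. The outline is a single polygon with 13 vertices. Extrusion per mm of travel: 0.6 × 0.12 / (π × 0.875²) = 0.029934. Accumulating E over each segment gives final E = 2.9150.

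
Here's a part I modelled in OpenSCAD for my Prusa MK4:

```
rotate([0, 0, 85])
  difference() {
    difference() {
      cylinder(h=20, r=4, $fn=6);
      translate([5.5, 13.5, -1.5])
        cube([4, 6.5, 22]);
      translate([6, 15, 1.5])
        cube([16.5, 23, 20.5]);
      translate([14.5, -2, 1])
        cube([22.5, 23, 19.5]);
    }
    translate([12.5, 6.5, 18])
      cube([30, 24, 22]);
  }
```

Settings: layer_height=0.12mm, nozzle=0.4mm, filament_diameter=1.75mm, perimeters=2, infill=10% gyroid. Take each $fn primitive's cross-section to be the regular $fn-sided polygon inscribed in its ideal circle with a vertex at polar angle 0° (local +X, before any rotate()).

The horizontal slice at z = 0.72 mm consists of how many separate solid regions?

At z = 0.72 mm: the r=4 cylinder contributes a regular 6-gon of circumradius 4; the cube at (5.5, 13.5) is present — its section is the full 4×6.5 rectangle; the cube at (6, 15) does not reach this height (z outside [1.5, 22]); the cube at (14.5, -2) does not reach this height (z outside [1, 20.5]); Taking the first minus the rest: starting from the r=4 cylinder, the 4×6.5 cube at (5.5, 13.5) misses the remaining region (no effect) — 1 connected region; the cube at (12.5, 6.5) is absent (z outside [18, 40]); After the difference (first − rest): none of the subtracted shapes is present at this height, so that combined region is unchanged — 1 connected region; (rotated 85° about Z; rotation is an isometry so areas/perimeters/island counts are preserved). The result has 1 disconnected region.

1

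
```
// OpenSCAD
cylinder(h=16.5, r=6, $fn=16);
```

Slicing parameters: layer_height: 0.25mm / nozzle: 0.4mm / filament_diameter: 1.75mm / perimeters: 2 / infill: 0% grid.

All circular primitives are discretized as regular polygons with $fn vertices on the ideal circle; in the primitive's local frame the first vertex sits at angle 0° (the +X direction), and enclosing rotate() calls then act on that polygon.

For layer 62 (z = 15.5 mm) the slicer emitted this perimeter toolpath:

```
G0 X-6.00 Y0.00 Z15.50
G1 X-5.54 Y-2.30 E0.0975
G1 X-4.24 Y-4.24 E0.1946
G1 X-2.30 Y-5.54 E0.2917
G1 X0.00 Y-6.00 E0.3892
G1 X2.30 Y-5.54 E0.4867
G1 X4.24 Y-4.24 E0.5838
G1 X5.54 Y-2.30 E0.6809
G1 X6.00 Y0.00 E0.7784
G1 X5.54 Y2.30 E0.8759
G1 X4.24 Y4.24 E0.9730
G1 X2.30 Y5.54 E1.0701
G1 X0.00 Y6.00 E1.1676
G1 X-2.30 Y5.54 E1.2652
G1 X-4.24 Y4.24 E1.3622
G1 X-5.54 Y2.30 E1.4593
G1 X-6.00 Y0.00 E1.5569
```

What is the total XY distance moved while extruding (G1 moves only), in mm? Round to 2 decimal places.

37.45 mm

Sum the Euclidean lengths of each G1 segment: total = 37.45 mm.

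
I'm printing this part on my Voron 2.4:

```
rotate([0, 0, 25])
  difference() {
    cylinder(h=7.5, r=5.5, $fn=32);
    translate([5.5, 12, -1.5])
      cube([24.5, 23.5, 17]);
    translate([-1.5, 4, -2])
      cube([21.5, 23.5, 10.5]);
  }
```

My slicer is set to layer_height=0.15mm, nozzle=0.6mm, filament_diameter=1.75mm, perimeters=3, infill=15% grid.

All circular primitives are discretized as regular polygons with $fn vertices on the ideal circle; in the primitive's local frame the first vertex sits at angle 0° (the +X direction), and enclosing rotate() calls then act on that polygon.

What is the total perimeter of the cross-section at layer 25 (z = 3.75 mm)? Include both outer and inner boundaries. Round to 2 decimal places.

35.36 mm

At z = 3.75 mm: the r=5.5 cylinder gives a regular 32-gon of circumradius 5.5 (constant along its height) (perimeter = 2·32·5.500·sin(180°/32) = 34.50 mm); the cube at (5.5, 12) is present — its section is the full 24.5×23.5 rectangle (perimeter 96.00 mm); the 21.5×23.5 cube at (-1.5, 4) contributes its full rectangle (perimeter 90.00 mm); Subtracting the remaining from the first: starting from the r=5.5 cylinder, the 24.5×23.5 cube at (5.5, 12) misses the remaining region (no effect); the 21.5×23.5 cube at (-1.5, 4) partially overlaps it — only the 5.94 mm² overlap (of its 505.25 mm²) is removed, clipping the outline — boundary = 35.36 mm; (whole slice rotated 25° about Z — lengths, areas and connectivity unchanged). Overall, the cross-section is a single solid region. Total boundary length (outer) = 35.36 mm.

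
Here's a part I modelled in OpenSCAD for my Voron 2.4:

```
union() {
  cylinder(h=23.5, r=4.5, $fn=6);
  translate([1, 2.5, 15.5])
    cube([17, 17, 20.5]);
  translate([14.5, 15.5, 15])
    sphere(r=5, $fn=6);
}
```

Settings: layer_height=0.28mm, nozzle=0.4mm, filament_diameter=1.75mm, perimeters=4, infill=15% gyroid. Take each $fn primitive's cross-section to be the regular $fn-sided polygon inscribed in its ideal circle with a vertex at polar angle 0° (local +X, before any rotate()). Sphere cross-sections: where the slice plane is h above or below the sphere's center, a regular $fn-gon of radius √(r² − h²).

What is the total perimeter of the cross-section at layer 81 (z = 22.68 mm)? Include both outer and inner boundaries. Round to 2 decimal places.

88.68 mm

At z = 22.68 mm: the r=4.5 cylinder gives a regular 6-gon of circumradius 4.5 (constant along its height) (perimeter = 2·6·4.500·sin(180°/6) = 27.00 mm); the cube at (1, 2.5) (footprint 17×17) is included at this height (perimeter 68.00 mm); the sphere at (14.5, 15.5) does not reach this height (|z−center|=7.680 > r=5); Combining (union): the regions partially overlap (shared area 2.31 mm²), so the edge portions inside another operand are dropped and the merged outline is re-measured after clipping — boundary = 88.68 mm. Overall, the cross-section is a single solid region. Total boundary length (outer) = 88.68 mm.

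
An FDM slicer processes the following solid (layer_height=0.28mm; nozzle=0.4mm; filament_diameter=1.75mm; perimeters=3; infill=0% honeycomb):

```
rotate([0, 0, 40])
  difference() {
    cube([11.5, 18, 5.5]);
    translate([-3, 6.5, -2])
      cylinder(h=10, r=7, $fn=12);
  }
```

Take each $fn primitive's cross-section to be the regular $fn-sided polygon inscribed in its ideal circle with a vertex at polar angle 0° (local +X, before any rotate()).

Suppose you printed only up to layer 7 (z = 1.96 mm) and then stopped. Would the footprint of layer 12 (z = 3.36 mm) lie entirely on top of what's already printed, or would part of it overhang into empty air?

entirely on top

Compare the two slices. At z = 1.96: the cube is present — its section is the full 11.5×18 rectangle (area 207.00 mm²); the cylinder at (-3, 6.5): section is a regular 12-gon, circumradius r=7 (area = (12/2)·7.000²·sin(360°/12) = 147.00 mm²); Taking the first minus the rest: starting from the 11.5×18 cube (207.00 mm²), the r=7 cylinder at (-3, 6.5) partially overlaps it — only the 33.91 mm² overlap (of its 147.00 mm²) is removed, clipping the outline — area = 173.09 mm²; (rotated 40° about Z; rotation is an isometry so areas/perimeters/island counts are preserved). At z = 3.36: the cube is present — its section is the full 11.5×18 rectangle (area 207.00 mm²); the cylinder at (-3, 6.5): section is a regular 12-gon, circumradius r=7 (area = (12/2)·7.000²·sin(360°/12) = 147.00 mm²); After the difference (first − rest): starting from the 11.5×18 cube (207.00 mm²), the r=7 cylinder at (-3, 6.5) partially overlaps it — only the 33.91 mm² overlap (of its 147.00 mm²) is removed, clipping the outline — area = 173.09 mm²; (rotated 40° about Z; rotation is an isometry so areas/perimeters/island counts are preserved). Checking containment: the cross-section at z = 3.36 is a subset of the cross-section at z = 1.96.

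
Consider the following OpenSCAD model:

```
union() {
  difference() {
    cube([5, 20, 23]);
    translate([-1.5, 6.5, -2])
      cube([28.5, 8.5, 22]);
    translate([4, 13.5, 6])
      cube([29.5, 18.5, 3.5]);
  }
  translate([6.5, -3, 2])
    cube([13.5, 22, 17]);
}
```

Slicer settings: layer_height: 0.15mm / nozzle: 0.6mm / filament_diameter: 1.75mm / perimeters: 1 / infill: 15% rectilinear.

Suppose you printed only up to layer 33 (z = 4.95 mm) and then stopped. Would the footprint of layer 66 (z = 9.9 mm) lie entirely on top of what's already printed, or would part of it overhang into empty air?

Compare the two slices. At z = 4.95: the cube (footprint 5×20) is included at this height (area 100.00 mm²); the 28.5×8.5 cube at (-1.5, 6.5) contributes its full rectangle (area 242.25 mm²); the cube at (4, 13.5) is not intersected at this z (z outside [6, 9.5]); After the difference (first − rest): starting from the 5×20 cube (100.00 mm²), the 28.5×8.5 cube at (-1.5, 6.5) partially overlaps it — only the 42.50 mm² overlap (of its 242.25 mm²) is removed, clipping the outline — area = 57.50 mm²; the cube at (6.5, -3) (footprint 13.5×22) is included at this height (area 297.00 mm²); Merging all regions: the 2 present regions are separate (no shared area or edge), so areas and boundary lengths simply add and each stays a separate island — area = 354.50 mm². At z = 9.9: the cube (footprint 5×20) is included at this height (area 100.00 mm²); the 28.5×8.5 cube at (-1.5, 6.5) contributes its full rectangle (area 242.25 mm²); the cube at (4, 13.5) does not reach this height (z outside [6, 9.5]); After the difference (first − rest): starting from the 5×20 cube (100.00 mm²), the 28.5×8.5 cube at (-1.5, 6.5) partially overlaps it — only the 42.50 mm² overlap (of its 242.25 mm²) is removed, clipping the outline — area = 57.50 mm²; the cube at (6.5, -3) is present — its section is the full 13.5×22 rectangle (area 297.00 mm²); Combining (union): the 2 present regions are separate (no shared area or edge), so areas and boundary lengths simply add and each stays a separate island — area = 354.50 mm². Checking containment: the cross-section at z = 9.9 is a subset of the cross-section at z = 4.95.

entirely on top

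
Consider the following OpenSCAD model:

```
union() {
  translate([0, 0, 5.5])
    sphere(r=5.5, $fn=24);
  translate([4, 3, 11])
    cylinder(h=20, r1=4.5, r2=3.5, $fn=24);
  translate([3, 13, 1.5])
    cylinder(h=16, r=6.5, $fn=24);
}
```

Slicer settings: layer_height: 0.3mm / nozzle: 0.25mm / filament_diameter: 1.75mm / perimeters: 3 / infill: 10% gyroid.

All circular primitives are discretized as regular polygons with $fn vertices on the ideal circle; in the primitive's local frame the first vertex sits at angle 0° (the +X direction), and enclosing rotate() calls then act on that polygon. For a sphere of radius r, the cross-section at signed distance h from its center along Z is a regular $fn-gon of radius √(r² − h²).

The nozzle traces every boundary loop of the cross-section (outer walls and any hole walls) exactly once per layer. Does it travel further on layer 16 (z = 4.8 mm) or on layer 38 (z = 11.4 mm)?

Layer 16 (z = 4.8): the r=5.5 sphere contributes a regular 24-gon of circumradius √(5.5²−0.7²) = 5.455 (perimeter = 2·24·5.455·sin(180°/24) = 34.18 mm); the cone at (4, 3) is not intersected at this z (z outside [11, 31]); the r=6.5 cylinder at (3, 13) contributes a regular 24-gon of circumradius 6.5 (perimeter = 2·24·6.500·sin(180°/24) = 40.72 mm); Taking the union: the 2 present regions are separate (no shared area or edge), so areas and boundary lengths simply add and each stays a separate island — boundary = 74.90 mm. So its perimeter = 74.90 mm. Layer 38 (z = 11.4): the sphere is absent (|z−center|=5.900 > r=5.5); the cone at (4, 3) (r1=4.5→r2=3.5) has section circumradius 4.480 here — a regular 24-gon (perimeter = 2·24·4.480·sin(180°/24) = 28.07 mm); the r=6.5 cylinder at (3, 13) gives a regular 24-gon of circumradius 6.5 (constant along its height) (perimeter = 2·24·6.500·sin(180°/24) = 40.72 mm); Merging all regions: the regions partially overlap (shared area 2.43 mm²), so the edge portions inside another operand are dropped and the merged outline is re-measured after clipping — boundary = 60.21 mm. So its perimeter = 60.21 mm. Layer 16 is larger (74.90 vs 60.21 mm).

layer 16 (z = 4.8 mm)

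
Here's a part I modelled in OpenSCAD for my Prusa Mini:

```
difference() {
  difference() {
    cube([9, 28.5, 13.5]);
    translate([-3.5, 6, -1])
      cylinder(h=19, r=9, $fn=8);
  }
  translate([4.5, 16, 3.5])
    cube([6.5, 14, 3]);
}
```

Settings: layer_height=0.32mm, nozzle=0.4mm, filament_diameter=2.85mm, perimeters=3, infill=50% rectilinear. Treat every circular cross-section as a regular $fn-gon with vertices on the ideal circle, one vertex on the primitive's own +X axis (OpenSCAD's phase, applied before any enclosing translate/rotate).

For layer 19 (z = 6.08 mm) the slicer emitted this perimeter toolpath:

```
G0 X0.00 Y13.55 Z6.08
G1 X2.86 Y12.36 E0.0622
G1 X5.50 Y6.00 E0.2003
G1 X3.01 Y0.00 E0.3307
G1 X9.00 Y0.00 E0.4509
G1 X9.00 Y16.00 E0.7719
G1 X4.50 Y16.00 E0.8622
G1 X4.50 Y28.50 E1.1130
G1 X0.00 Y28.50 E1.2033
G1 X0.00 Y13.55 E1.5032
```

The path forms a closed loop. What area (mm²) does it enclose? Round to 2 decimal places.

146.43 mm²

Apply the shoelace formula to the sequence of (X, Y) vertices; enclosed area = 146.43 mm².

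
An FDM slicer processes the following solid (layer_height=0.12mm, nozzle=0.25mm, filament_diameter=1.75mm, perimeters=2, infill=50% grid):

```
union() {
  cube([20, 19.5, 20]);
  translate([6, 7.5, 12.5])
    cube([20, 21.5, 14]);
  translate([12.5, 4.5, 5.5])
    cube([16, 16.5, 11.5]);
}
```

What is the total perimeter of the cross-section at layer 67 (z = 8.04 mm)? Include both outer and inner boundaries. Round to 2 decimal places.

At z = 8.04 mm: the cube is present — its section is the full 20×19.5 rectangle (perimeter 79.00 mm); the cube at (6, 7.5) is not intersected at this z (z outside [12.5, 26.5]); the cube at (12.5, 4.5) is present — its section is the full 16×16.5 rectangle (perimeter 65.00 mm); Combining (union): the regions partially overlap (shared area 112.50 mm²), so the edge portions inside another operand are dropped and the merged outline is re-measured after clipping — boundary = 99.00 mm. Overall, the cross-section is a single solid region. Total boundary length (outer) = 99.00 mm.

99.00 mm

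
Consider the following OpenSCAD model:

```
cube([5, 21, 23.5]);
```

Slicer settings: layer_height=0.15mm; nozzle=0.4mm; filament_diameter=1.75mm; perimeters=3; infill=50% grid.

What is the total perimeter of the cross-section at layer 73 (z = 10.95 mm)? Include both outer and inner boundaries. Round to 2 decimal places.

52.00 mm

At z = 10.95 mm: the cube is present — its section is the full 5×21 rectangle (perimeter 52.00 mm). Overall, the cross-section is a single solid region. Total boundary length (outer) = 52.00 mm.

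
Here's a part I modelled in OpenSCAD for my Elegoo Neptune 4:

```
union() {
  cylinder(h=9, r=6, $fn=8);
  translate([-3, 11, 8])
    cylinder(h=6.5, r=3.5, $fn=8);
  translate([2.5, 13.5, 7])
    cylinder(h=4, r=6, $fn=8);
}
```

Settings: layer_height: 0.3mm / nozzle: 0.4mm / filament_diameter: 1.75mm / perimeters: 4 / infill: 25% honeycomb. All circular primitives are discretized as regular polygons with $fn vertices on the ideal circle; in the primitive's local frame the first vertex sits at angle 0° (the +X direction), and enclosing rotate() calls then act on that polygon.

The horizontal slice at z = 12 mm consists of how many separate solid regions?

1

At z = 12 mm: the cylinder is absent (z outside [0, 9]); the cylinder at (-3, 11): section is a regular 8-gon, circumradius r=3.5; the cylinder at (2.5, 13.5) is absent (z outside [7, 11]); Merging all regions: only the r=3.5 cylinder at (-3, 11) is present, so the union is just that shape — 1 connected region. The result has 1 disconnected region.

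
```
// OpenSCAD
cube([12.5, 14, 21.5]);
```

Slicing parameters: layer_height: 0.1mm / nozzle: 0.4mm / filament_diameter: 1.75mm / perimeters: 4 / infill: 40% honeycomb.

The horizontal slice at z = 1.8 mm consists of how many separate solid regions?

1

At z = 1.8 mm: the cube (footprint 12.5×14) is included at this height. The result has 1 disconnected region.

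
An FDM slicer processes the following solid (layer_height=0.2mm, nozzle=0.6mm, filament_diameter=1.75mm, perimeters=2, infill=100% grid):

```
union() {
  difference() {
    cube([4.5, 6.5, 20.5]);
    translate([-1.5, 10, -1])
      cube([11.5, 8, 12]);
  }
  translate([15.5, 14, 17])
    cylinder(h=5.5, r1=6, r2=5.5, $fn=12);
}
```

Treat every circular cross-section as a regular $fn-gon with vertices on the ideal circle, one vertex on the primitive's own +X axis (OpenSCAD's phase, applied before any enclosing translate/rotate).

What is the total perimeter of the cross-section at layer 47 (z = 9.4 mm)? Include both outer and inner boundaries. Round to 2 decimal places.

22.00 mm

At z = 9.4 mm: the cube is present — its section is the full 4.5×6.5 rectangle (perimeter 22.00 mm); the 11.5×8 cube at (-1.5, 10) contributes its full rectangle (perimeter 39.00 mm); Taking the first minus the rest: starting from the 4.5×6.5 cube, the 11.5×8 cube at (-1.5, 10) misses the remaining region (no effect) — boundary = 22.00 mm; the cone at (15.5, 14) is not intersected at this z (z outside [17, 22.5]); Merging all regions: only that combined region is present, so the union is just that shape — boundary = 22.00 mm. Overall, the cross-section is a single solid region. Total boundary length (outer) = 22.00 mm.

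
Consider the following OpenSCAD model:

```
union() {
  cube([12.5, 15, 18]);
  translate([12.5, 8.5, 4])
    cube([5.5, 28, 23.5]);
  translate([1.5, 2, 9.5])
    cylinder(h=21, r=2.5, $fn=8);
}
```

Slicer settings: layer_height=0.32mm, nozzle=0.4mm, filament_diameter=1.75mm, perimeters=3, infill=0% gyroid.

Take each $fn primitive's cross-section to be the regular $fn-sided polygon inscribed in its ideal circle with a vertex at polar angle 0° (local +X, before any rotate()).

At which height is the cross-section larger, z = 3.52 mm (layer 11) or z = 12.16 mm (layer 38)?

Layer 11 (z = 3.52): the 12.5×15 cube contributes its full rectangle (area 187.50 mm²); the cube at (12.5, 8.5) does not reach this height (z outside [4, 27.5]); the cylinder at (1.5, 2) is absent (z outside [9.5, 30.5]); Taking the union: only the 12.5×15 cube is present, so the union is just that shape — area = 187.50 mm². So its area = 187.50 mm². Layer 38 (z = 12.16): the cube (footprint 12.5×15) is included at this height (area 187.50 mm²); the cube at (12.5, 8.5) is present — its section is the full 5.5×28 rectangle (area 154.00 mm²); the r=2.5 cylinder at (1.5, 2) gives a regular 8-gon of circumradius 2.5 (constant along its height) (area = (8/2)·2.500²·sin(360°/8) = 17.68 mm²); Merging all regions: the regions partially overlap — summed areas 359.18 mm² minus the doubly-counted overlap 14.80 mm² gives 344.37 mm² — area = 344.37 mm². So its area = 344.37 mm². Layer 38 is larger (344.37 vs 187.50 mm²).

layer 38 (z = 12.16 mm)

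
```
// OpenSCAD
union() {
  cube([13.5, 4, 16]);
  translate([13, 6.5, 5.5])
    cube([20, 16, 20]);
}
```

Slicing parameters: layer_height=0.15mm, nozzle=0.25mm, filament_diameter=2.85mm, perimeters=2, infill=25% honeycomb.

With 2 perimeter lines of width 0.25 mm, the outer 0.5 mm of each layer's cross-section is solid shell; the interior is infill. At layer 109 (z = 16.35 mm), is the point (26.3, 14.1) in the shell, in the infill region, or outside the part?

At z = 16.35 mm: the cube is absent (z outside [0, 16]); the cube at (13, 6.5) is present — its section is the full 20×16 rectangle; Merging all regions: only the 20×16 cube at (13, 6.5) is present, so the union is just that shape — 1 connected region. Overall, the cross-section is a single solid region. The nearest boundary edge runs (33.00, 6.50)→(33.00, 22.50); distance from the point to it = 6.70 mm. The point is inside the cross-section and 6.70 mm from the nearest boundary — more than the 0.5 mm shell width (2 × 0.25), so it's in the infill interior.

infill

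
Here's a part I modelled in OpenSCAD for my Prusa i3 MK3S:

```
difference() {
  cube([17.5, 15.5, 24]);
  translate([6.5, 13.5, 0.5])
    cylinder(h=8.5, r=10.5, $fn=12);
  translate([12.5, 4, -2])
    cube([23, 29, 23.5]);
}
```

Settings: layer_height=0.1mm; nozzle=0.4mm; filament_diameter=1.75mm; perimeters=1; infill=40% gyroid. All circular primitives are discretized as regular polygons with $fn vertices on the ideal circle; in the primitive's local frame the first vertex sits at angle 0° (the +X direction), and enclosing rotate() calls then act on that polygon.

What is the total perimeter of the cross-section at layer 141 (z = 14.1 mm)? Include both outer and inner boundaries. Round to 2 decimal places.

66.00 mm

At z = 14.1 mm: the cube (footprint 17.5×15.5) is included at this height (perimeter 66.00 mm); the cylinder at (6.5, 13.5) does not reach this height (z outside [0.5, 9]); the cube at (12.5, 4) is present — its section is the full 23×29 rectangle (perimeter 104.00 mm); Taking the first minus the rest: starting from the 17.5×15.5 cube, the 23×29 cube at (12.5, 4) partially overlaps it — only the 57.50 mm² overlap (of its 667.00 mm²) is removed, clipping the outline — boundary = 66.00 mm. Overall, the cross-section is a single solid region. Total boundary length (outer) = 66.00 mm.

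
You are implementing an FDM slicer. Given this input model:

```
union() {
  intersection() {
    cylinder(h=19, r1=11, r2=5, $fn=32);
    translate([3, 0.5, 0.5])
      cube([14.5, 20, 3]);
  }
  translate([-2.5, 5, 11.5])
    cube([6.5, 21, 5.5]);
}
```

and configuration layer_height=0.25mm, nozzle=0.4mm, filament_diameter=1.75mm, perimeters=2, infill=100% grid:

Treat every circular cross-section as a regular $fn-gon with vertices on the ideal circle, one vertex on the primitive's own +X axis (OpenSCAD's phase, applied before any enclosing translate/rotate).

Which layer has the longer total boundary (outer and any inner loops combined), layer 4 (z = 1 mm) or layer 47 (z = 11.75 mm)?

layer 47 (z = 11.75 mm)

Layer 4 (z = 1): the cone (r1=11→r2=5) has section circumradius 10.684 here — a regular 32-gon (perimeter = 2·32·10.684·sin(180°/32) = 67.02 mm); the cube at (3, 0.5) (footprint 14.5×20) is included at this height (perimeter 69.00 mm); Keeping only the common overlap: the 14.5×20 cube at (3, 0.5) partially overlaps the cone; clipping to the common part keeps 53.73 mm² — boundary = 30.54 mm; the cube at (-2.5, 5) is absent (z outside [11.5, 17]); Taking the union: only the result so far is present, so the union is just that shape — boundary = 30.54 mm. So its perimeter = 30.54 mm. Layer 47 (z = 11.75): the cone contributes a regular 32-gon of circumradius 7.289 (interpolated between r1=11 and r2=5 at t=0.618) (perimeter = 2·32·7.289·sin(180°/32) = 45.73 mm); the cube at (3, 0.5) is absent (z outside [0.5, 3.5]); Taking the intersection: at least one operand is absent at this height, so nothing remains; the 6.5×21 cube at (-2.5, 5) contributes its full rectangle (perimeter 55.00 mm); Combining (union): only the 6.5×21 cube at (-2.5, 5) is present, so the union is just that shape — boundary = 55.00 mm. So its perimeter = 55.00 mm. Layer 47 is larger (55.00 vs 30.54 mm).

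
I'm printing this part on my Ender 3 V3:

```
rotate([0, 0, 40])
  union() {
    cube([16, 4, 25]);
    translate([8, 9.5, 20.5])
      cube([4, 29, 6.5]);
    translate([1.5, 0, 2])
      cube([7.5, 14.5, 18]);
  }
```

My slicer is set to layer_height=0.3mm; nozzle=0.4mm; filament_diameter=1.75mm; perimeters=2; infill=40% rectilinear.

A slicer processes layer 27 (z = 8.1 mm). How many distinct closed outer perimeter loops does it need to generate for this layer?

At z = 8.1 mm: the cube (footprint 16×4) is included at this height; the cube at (8, 9.5) is absent (z outside [20.5, 27]); the 7.5×14.5 cube at (1.5, 0) contributes its full rectangle; Combining (union): the regions partially overlap (shared area 30.00 mm²), so overlapping operands fuse into one piece — 1 connected region; (whole slice rotated 40° about Z — lengths, areas and connectivity unchanged). The result has 1 disconnected region.

1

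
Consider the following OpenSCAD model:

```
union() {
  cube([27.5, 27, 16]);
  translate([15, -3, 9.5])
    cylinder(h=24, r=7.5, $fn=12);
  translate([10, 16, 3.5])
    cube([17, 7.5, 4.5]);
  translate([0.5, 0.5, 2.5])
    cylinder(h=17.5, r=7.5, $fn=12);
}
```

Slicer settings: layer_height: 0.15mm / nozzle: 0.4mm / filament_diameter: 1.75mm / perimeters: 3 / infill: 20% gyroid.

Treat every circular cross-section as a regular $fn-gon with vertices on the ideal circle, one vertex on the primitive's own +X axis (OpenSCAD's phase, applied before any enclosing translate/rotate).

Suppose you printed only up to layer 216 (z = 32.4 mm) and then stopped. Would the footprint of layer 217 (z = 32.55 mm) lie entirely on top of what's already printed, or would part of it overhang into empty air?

Compare the two slices. At z = 32.4: the cube is not intersected at this z (z outside [0, 16]); the r=7.5 cylinder at (15, -3) contributes a regular 12-gon of circumradius 7.5 (area = (12/2)·7.500²·sin(360°/12) = 168.75 mm²); the cube at (10, 16) is absent (z outside [3.5, 8]); the cylinder at (0.5, 0.5) does not reach this height (z outside [2.5, 20]); Combining (union): only the r=7.5 cylinder at (15, -3) is present, so the union is just that shape — area = 168.75 mm². At z = 32.55: the cube does not reach this height (z outside [0, 16]); the r=7.5 cylinder at (15, -3) gives a regular 12-gon of circumradius 7.5 (constant along its height) (area = (12/2)·7.500²·sin(360°/12) = 168.75 mm²); the cube at (10, 16) is not intersected at this z (z outside [3.5, 8]); the cylinder at (0.5, 0.5) is not intersected at this z (z outside [2.5, 20]); Combining (union): only the r=7.5 cylinder at (15, -3) is present, so the union is just that shape — area = 168.75 mm². Checking containment: the cross-section at z = 32.55 is a subset of the cross-section at z = 32.4.

entirely on top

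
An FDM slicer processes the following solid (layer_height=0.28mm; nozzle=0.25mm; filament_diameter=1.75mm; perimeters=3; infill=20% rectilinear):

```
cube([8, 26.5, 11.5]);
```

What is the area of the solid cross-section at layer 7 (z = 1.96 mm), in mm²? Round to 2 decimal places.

At z = 1.96 mm: the cube is present — its section is the full 8×26.5 rectangle (area 212.00 mm²). Overall, the cross-section is a single solid region. Net area = 212.00 mm².

212.00 mm²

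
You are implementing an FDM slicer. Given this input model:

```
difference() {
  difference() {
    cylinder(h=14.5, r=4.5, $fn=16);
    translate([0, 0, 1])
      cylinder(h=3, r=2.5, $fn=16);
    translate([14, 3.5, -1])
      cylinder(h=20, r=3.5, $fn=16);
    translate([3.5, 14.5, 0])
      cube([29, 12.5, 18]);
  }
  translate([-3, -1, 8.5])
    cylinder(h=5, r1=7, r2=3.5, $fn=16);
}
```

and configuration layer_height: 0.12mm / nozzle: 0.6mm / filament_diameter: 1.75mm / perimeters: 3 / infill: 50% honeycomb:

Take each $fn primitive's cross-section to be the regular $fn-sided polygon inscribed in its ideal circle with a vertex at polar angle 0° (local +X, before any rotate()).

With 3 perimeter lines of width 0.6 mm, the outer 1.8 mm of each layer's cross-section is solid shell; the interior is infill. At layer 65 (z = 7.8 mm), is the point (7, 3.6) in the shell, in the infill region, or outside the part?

At z = 7.8 mm: the cylinder: section is a regular 16-gon, circumradius r=4.5; the cylinder is not intersected at this z (z outside [1, 4]); the cylinder at (14, 3.5): section is a regular 16-gon, circumradius r=3.5; the 29×12.5 cube at (3.5, 14.5) contributes its full rectangle; After the difference (first − rest): starting from the r=4.5 cylinder, the r=3.5 cylinder at (14, 3.5) misses the remaining region (no effect); the 29×12.5 cube at (3.5, 14.5) misses the remaining region (no effect) — 1 connected region; the cone at (-3, -1) does not reach this height (z outside [8.5, 13.5]); Subtracting the remaining from the first: none of the subtracted shapes is present at this height, so the result so far is unchanged — 1 connected region. Overall, the cross-section is a single solid region. The nearest boundary edge runs (3.18, 3.18)→(4.16, 1.72); distance from the point to it = 3.41 mm. The point is not inside any of the regions above, so it lies outside the cross-section (3.41 mm from the nearest boundary).

outside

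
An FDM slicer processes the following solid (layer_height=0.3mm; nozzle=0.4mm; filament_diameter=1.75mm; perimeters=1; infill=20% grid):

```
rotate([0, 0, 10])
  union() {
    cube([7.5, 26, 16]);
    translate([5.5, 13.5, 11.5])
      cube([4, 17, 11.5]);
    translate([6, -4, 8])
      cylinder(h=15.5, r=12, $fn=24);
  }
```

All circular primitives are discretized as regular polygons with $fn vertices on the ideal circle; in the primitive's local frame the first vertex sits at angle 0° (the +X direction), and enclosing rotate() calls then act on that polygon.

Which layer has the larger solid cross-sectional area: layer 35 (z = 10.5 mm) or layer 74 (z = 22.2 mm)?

Layer 35 (z = 10.5): the 7.5×26 cube contributes its full rectangle (area 195.00 mm²); the cube at (5.5, 13.5) is not intersected at this z (z outside [11.5, 23]); the r=12 cylinder at (6, -4) gives a regular 24-gon of circumradius 12 (constant along its height) (area = (24/2)·12.000²·sin(360°/24) = 447.24 mm²); Combining (union): the regions partially overlap — summed areas 642.24 mm² minus the doubly-counted overlap 56.30 mm² gives 585.94 mm² — area = 585.94 mm²; (rotated 10° about Z; rotation is an isometry so areas/perimeters/island counts are preserved). So its area = 585.94 mm². Layer 74 (z = 22.2): the cube is absent (z outside [0, 16]); the 4×17 cube at (5.5, 13.5) contributes its full rectangle (area 68.00 mm²); the r=12 cylinder at (6, -4) gives a regular 24-gon of circumradius 12 (constant along its height) (area = (24/2)·12.000²·sin(360°/24) = 447.24 mm²); Taking the union: the 2 present regions are separate (no shared area or edge), so areas and boundary lengths simply add and each stays a separate island — area = 515.24 mm²; (whole slice rotated 10° about Z — lengths, areas and connectivity unchanged). So its area = 515.24 mm². Layer 35 is larger (585.94 vs 515.24 mm²).

layer 35 (z = 10.5 mm)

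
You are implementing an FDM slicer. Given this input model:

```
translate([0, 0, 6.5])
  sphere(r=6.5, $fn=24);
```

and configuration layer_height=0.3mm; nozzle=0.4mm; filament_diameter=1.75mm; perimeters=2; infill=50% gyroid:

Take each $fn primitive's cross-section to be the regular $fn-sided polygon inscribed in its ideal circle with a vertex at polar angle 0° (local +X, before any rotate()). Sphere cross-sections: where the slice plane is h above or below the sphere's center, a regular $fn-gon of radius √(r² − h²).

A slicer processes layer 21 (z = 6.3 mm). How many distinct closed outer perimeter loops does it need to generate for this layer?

At z = 6.3 mm: the r=6.5 sphere slices to a regular 24-gon of circumradius 6.497 (√(r²−h²) with h=0.2 from center). The result has 1 disconnected region.

1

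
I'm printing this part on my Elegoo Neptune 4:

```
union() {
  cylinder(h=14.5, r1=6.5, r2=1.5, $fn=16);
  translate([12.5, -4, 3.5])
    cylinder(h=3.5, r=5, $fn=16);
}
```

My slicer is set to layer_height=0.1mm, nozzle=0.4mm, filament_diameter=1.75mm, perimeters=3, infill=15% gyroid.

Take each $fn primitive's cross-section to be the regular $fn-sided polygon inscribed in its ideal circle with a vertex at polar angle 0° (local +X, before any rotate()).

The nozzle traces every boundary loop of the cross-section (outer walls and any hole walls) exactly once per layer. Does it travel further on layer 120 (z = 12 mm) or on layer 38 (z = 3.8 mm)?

Layer 120 (z = 12): the cone: at t=0.828 of its height the radius interpolates to r₁+(r₂−r₁)t = 2.362, giving a regular 16-gon of that circumradius (perimeter = 2·16·2.362·sin(180°/16) = 14.75 mm); the cylinder at (12.5, -4) is not intersected at this z (z outside [3.5, 7]); Combining (union): only the cone is present, so the union is just that shape — boundary = 14.75 mm. So its perimeter = 14.75 mm. Layer 38 (z = 3.8): the cone: at t=0.262 of its height the radius interpolates to r₁+(r₂−r₁)t = 5.190, giving a regular 16-gon of that circumradius (perimeter = 2·16·5.190·sin(180°/16) = 32.40 mm); the cylinder at (12.5, -4): section is a regular 16-gon, circumradius r=5 (perimeter = 2·16·5.000·sin(180°/16) = 31.21 mm); Taking the union: the 2 present regions are separate (no shared area or edge), so areas and boundary lengths simply add and each stays a separate island — boundary = 63.61 mm. So its perimeter = 63.61 mm. Layer 38 is larger (63.61 vs 14.75 mm).

layer 38 (z = 3.8 mm)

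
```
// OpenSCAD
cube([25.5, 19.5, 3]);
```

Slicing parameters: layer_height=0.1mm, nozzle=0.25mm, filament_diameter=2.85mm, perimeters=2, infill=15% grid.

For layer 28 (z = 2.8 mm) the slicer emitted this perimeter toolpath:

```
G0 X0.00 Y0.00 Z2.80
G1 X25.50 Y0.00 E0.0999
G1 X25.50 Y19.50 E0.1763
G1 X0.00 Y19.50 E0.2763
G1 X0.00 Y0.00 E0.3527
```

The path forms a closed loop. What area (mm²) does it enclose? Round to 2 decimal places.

Apply the shoelace formula to the sequence of (X, Y) vertices; enclosed area = 497.25 mm².

497.25 mm²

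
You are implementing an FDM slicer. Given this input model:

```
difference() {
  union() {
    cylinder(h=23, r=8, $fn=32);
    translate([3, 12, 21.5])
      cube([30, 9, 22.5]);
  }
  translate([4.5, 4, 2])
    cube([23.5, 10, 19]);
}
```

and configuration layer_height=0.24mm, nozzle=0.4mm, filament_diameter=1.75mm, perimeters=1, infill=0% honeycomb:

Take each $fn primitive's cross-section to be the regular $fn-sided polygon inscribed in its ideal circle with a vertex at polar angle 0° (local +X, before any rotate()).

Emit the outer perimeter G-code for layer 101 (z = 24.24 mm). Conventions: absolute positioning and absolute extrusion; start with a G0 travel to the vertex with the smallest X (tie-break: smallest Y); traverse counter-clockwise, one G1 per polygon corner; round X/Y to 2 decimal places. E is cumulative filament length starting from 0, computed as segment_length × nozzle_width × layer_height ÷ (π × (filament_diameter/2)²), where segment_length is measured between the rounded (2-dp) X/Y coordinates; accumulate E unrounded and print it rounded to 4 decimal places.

At z = 24.24 mm: the cylinder is not intersected at this z (z outside [0, 23]); the cube at (3, 12) (footprint 30×9) is included at this height; Combining (union): only the 30×9 cube at (3, 12) is present, so the union is just that shape — 1 connected region; the cube at (4.5, 4) does not reach this height (z outside [2, 21]); After the difference (first − rest): none of the subtracted shapes is present at this height, so the result so far is unchanged — 1 connected region. The outline is a single polygon with 4 vertices. Extrusion per mm of travel: 0.4 × 0.24 / (π × 0.875²) = 0.039912. Accumulating E over each segment gives final E = 3.1131.

G0 X3.00 Y12.00 Z24.24
G1 X33.00 Y12.00 E1.1974
G1 X33.00 Y21.00 E1.5566
G1 X3.00 Y21.00 E2.7539
G1 X3.00 Y12.00 E3.1131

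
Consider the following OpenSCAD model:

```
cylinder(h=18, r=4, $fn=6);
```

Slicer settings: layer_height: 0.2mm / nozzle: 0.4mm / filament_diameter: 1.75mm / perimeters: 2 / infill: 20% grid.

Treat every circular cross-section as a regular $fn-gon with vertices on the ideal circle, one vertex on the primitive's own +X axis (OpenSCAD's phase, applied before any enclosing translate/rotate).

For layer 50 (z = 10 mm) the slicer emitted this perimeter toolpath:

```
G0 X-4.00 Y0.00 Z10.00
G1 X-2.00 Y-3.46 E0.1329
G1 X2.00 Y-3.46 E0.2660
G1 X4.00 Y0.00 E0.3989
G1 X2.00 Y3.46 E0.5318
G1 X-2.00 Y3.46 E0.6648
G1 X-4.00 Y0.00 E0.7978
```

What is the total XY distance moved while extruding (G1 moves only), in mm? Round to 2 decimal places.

Sum the Euclidean lengths of each G1 segment: total = 23.99 mm.

23.99 mm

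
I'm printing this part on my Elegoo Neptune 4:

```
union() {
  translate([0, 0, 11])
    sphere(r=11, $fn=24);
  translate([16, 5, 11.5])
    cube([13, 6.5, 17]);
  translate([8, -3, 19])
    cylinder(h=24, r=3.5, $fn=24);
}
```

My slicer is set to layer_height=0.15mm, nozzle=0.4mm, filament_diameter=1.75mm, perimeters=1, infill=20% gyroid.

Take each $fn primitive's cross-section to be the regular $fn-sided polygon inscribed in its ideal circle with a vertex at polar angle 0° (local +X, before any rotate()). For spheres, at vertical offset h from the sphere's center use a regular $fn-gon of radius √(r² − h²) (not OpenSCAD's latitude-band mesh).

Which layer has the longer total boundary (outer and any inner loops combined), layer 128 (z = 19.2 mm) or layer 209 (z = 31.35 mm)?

Layer 128 (z = 19.2): the r=11 sphere contributes a regular 24-gon of circumradius √(11²−8.2²) = 7.332 (perimeter = 2·24·7.332·sin(180°/24) = 45.94 mm); the cube at (16, 5) is present — its section is the full 13×6.5 rectangle (perimeter 39.00 mm); the r=3.5 cylinder at (8, -3) contributes a regular 24-gon of circumradius 3.5 (perimeter = 2·24·3.500·sin(180°/24) = 21.93 mm); Combining (union): the regions partially overlap (shared area 9.10 mm²), so the edge portions inside another operand are dropped and the merged outline is re-measured after clipping — boundary = 93.78 mm. So its perimeter = 93.78 mm. Layer 209 (z = 31.35): the sphere does not reach this height (|z−center|=20.350 > r=11); the cube at (16, 5) does not reach this height (z outside [11.5, 28.5]); the r=3.5 cylinder at (8, -3) contributes a regular 24-gon of circumradius 3.5 (perimeter = 2·24·3.500·sin(180°/24) = 21.93 mm); Combining (union): only the r=3.5 cylinder at (8, -3) is present, so the union is just that shape — boundary = 21.93 mm. So its perimeter = 21.93 mm. Layer 128 is larger (93.78 vs 21.93 mm).

layer 128 (z = 19.2 mm)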